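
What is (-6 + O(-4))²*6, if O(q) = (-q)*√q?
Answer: -168 - 576*I ≈ -168.0 - 576.0*I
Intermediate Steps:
O(q) = -q^(3/2)
(-6 + O(-4))²*6 = (-6 - (-4)^(3/2))²*6 = (-6 - (-8)*I)²*6 = (-6 + 8*I)²*6 = 6*(-6 + 8*I)²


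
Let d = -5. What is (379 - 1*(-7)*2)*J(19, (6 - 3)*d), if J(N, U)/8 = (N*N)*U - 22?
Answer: -17093928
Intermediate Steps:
J(N, U) = -176 + 8*U*N**2 (J(N, U) = 8*((N*N)*U - 22) = 8*(N**2*U - 22) = 8*(U*N**2 - 22) = 8*(-22 + U*N**2) = -176 + 8*U*N**2)
(379 - 1*(-7)*2)*J(19, (6 - 3)*d) = (379 - 1*(-7)*2)*(-176 + 8*((6 - 3)*(-5))*19**2) = (379 + 7*2)*(-176 + 8*(3*(-5))*361) = (379 + 14)*(-176 + 8*(-15)*361) = 393*(-176 - 43320) = 393*(-43496) = -17093928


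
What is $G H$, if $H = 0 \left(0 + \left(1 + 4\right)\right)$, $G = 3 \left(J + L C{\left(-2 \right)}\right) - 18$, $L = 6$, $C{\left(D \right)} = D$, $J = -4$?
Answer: $0$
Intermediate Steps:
$G = -66$ ($G = 3 \left(-4 + 6 \left(-2\right)\right) - 18 = 3 \left(-4 - 12\right) - 18 = 3 \left(-16\right) - 18 = -48 - 18 = -66$)
$H = 0$ ($H = 0 \left(0 + 5\right) = 0 \cdot 5 = 0$)
$G H = \left(-66\right) 0 = 0$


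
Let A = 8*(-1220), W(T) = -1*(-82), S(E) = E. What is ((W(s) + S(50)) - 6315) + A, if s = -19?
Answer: -15943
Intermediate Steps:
W(T) = 82
A = -9760
((W(s) + S(50)) - 6315) + A = ((82 + 50) - 6315) - 9760 = (132 - 6315) - 9760 = -6183 - 9760 = -15943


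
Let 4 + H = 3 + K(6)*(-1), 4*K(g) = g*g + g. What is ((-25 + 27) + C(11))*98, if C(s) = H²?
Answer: 26313/2 ≈ 13157.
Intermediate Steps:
K(g) = g/4 + g²/4 (K(g) = (g*g + g)/4 = (g² + g)/4 = (g + g²)/4 = g/4 + g²/4)
H = -23/2 (H = -4 + (3 + ((¼)*6*(1 + 6))*(-1)) = -4 + (3 + ((¼)*6*7)*(-1)) = -4 + (3 + (21/2)*(-1)) = -4 + (3 - 21/2) = -4 - 15/2 = -23/2 ≈ -11.500)
C(s) = 529/4 (C(s) = (-23/2)² = 529/4)
((-25 + 27) + C(11))*98 = ((-25 + 27) + 529/4)*98 = (2 + 529/4)*98 = (537/4)*98 = 26313/2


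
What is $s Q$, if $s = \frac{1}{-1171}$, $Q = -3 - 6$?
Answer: $\frac{9}{1171} \approx 0.0076857$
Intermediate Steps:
$Q = -9$ ($Q = -3 - 6 = -9$)
$s = - \frac{1}{1171} \approx -0.00085397$
$s Q = \left(- \frac{1}{1171}\right) \left(-9\right) = \frac{9}{1171}$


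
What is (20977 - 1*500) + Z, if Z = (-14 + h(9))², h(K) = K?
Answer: 20502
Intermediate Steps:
Z = 25 (Z = (-14 + 9)² = (-5)² = 25)
(20977 - 1*500) + Z = (20977 - 1*500) + 25 = (20977 - 500) + 25 = 20477 + 25 = 20502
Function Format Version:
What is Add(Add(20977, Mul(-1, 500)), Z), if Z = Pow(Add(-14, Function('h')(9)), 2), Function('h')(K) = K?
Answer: 20502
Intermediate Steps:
Z = 25 (Z = Pow(Add(-14, 9), 2) = Pow(-5, 2) = 25)
Add(Add(20977, Mul(-1, 500)), Z) = Add(Add(20977, Mul(-1, 500)), 25) = Add(Add(20977, -500), 25) = Add(20477, 25) = 20502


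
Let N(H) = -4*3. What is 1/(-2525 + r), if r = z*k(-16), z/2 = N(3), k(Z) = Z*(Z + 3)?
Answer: -1/7517 ≈ -0.00013303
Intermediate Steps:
k(Z) = Z*(3 + Z)
N(H) = -12
z = -24 (z = 2*(-12) = -24)
r = -4992 (r = -(-384)*(3 - 16) = -(-384)*(-13) = -24*208 = -4992)
1/(-2525 + r) = 1/(-2525 - 4992) = 1/(-7517) = -1/7517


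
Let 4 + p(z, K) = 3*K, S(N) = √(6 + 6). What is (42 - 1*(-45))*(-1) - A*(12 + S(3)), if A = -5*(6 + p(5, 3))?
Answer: 573 + 110*√3 ≈ 763.53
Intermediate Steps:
S(N) = 2*√3 (S(N) = √12 = 2*√3)
p(z, K) = -4 + 3*K
A = -55 (A = -5*(6 + (-4 + 3*3)) = -5*(6 + (-4 + 9)) = -5*(6 + 5) = -5*11 = -55)
(42 - 1*(-45))*(-1) - A*(12 + S(3)) = (42 - 1*(-45))*(-1) - (-55)*(12 + 2*√3) = (42 + 45)*(-1) - (-660 - 110*√3) = 87*(-1) + (660 + 110*√3) = -87 + (660 + 110*√3) = 573 + 110*√3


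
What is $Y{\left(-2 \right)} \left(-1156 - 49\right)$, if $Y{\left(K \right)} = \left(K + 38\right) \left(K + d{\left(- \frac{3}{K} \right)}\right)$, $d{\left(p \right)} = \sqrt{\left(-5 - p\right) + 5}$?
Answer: $86760 - 21690 i \sqrt{6} \approx 86760.0 - 53129.0 i$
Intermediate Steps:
$d{\left(p \right)} = \sqrt{- p}$
$Y{\left(K \right)} = \left(38 + K\right) \left(K + \sqrt{3} \sqrt{\frac{1}{K}}\right)$ ($Y{\left(K \right)} = \left(K + 38\right) \left(K + \sqrt{- \frac{-3}{K}}\right) = \left(38 + K\right) \left(K + \sqrt{\frac{3}{K}}\right) = \left(38 + K\right) \left(K + \sqrt{3} \sqrt{\frac{1}{K}}\right)$)
$Y{\left(-2 \right)} \left(-1156 - 49\right) = \left(\left(-2\right)^{2} + 38 \left(-2\right) + 38 \sqrt{3} \sqrt{\frac{1}{-2}} - 2 \sqrt{3} \sqrt{\frac{1}{-2}}\right) \left(-1156 - 49\right) = \left(4 - 76 + 38 \sqrt{3} \sqrt{- \frac{1}{2}} - 2 \sqrt{3} \sqrt{- \frac{1}{2}}\right) \left(-1205\right) = \left(4 - 76 + 38 \sqrt{3} \frac{i \sqrt{2}}{2} - 2 \sqrt{3} \frac{i \sqrt{2}}{2}\right) \left(-1205\right) = \left(4 - 76 + 19 i \sqrt{6} - i \sqrt{6}\right) \left(-1205\right) = \left(-72 + 18 i \sqrt{6}\right) \left(-1205\right) = 86760 - 21690 i \sqrt{6}$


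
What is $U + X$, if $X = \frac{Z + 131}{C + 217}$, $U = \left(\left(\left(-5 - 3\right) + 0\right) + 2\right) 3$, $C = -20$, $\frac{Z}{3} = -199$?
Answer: $- \frac{4012}{197} \approx -20.365$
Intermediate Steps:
$Z = -597$ ($Z = 3 \left(-199\right) = -597$)
$U = -18$ ($U = \left(\left(-8 + 0\right) + 2\right) 3 = \left(-8 + 2\right) 3 = \left(-6\right) 3 = -18$)
$X = - \frac{466}{197}$ ($X = \frac{-597 + 131}{-20 + 217} = - \frac{466}{197} \approx -2.3655$)
$U + X = -18 - \frac{466}{197} = - \frac{4012}{197}$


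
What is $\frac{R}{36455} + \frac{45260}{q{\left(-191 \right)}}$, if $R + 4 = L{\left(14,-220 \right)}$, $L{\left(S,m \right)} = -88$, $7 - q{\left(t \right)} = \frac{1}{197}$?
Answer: $\frac{7066101594}{1092065} \approx 6470.4$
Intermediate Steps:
$q{\left(t \right)} = \frac{1378}{197}$ ($q{\left(t \right)} = 7 - \frac{1}{197} = \frac{1378}{197}$)
$R = -92$ ($R = -4 - 88 = -92$)
$\frac{R}{36455} + \frac{45260}{q{\left(-191 \right)}} = - \frac{92}{36455} + \frac{45260}{\frac{1378}{197}} = \left(-92\right) \frac{1}{36455} + 45260 \cdot \frac{197}{1378} = - \frac{4}{1585} + \frac{4458110}{689} = \frac{7066101594}{1092065}$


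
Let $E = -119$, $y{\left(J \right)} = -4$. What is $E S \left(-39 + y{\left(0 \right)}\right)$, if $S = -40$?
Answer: $-204680$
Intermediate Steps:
$E S \left(-39 + y{\left(0 \right)}\right) = - 119 \left(- 40 \left(-39 - 4\right)\right) = - 119 \left(\left(-40\right) \left(-43\right)\right) = \left(-119\right) 1720 = -204680$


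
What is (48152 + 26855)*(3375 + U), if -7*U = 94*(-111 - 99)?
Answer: 464668365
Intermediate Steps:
U = 2820 (U = -94*(-111 - 99)/7 = -94*(-210)/7 = -1/7*(-19740) = 2820)
(48152 + 26855)*(3375 + U) = (48152 + 26855)*(3375 + 2820) = 75007*6195 = 464668365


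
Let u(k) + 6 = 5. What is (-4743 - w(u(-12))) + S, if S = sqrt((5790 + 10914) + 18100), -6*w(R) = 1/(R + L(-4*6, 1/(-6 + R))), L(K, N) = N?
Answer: -227671/48 + 2*sqrt(8701) ≈ -4556.6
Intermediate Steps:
u(k) = -1 (u(k) = -6 + 5 = -1)
w(R) = -1/(6*(R + 1/(-6 + R)))
S = 2*sqrt(8701) (S = sqrt(16704 + 18100) = sqrt(34804) = 2*sqrt(8701) ≈ 186.56)
(-4743 - w(u(-12))) + S = (-4743 - (6 - 1*(-1))/(6*(1 - (-6 - 1)))) + 2*sqrt(8701) = (-4743 - (6 + 1)/(6*(1 - 1*(-7)))) + 2*sqrt(8701) = (-4743 - 7/(6*(1 + 7))) + 2*sqrt(8701) = (-4743 - 7/(6*8)) + 2*sqrt(8701) = (-4743 - 1*7/48) + 2*sqrt(8701) = (-4743 - 7/48) + 2*sqrt(8701) = -227671/48 + 2*sqrt(8701)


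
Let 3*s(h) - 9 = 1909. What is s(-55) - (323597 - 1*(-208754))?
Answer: -1595135/3 ≈ -5.3171e+5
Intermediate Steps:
s(h) = 1918/3 (s(h) = 3 + (1/3)*1909 = 3 + 1909/3 = 1918/3)
s(-55) - (323597 - 1*(-208754)) = 1918/3 - (323597 - 1*(-208754)) = 1918/3 - (323597 + 208754) = 1918/3 - 1*532351 = 1918/3 - 532351 = -1595135/3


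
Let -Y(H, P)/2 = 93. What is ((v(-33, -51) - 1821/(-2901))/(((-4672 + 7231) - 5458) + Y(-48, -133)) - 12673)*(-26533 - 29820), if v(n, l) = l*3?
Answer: 2130474918556523/2983195 ≈ 7.1416e+8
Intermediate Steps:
v(n, l) = 3*l
Y(H, P) = -186 (Y(H, P) = -2*93 = -186)
((v(-33, -51) - 1821/(-2901))/(((-4672 + 7231) - 5458) + Y(-48, -133)) - 12673)*(-26533 - 29820) = ((3*(-51) - 1821/(-2901))/(((-4672 + 7231) - 5458) - 186) - 12673)*(-26533 - 29820) = ((-153 - 1821*(-1/2901))/((2559 - 5458) - 186) - 12673)*(-56353) = ((-153 + 607/967)/(-2899 - 186) - 12673)*(-56353) = (-147344/967/(-3085) - 12673)*(-56353) = (-147344/967*(-1/3085) - 12673)*(-56353) = (147344/2983195 - 12673)*(-56353) = -37805882891/2983195*(-56353) = 2130474918556523/2983195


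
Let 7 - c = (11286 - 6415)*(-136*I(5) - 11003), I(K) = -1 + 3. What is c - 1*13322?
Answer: 54907210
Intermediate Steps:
I(K) = 2
c = 54920532 (c = 7 - (11286 - 6415)*(-136*2 - 11003) = 7 - 4871*(-272 - 11003) = 7 - 4871*(-11275) = 7 - 1*(-54920525) = 7 + 54920525 = 54920532)
c - 1*13322 = 54920532 - 1*13322 = 54920532 - 13322 = 54907210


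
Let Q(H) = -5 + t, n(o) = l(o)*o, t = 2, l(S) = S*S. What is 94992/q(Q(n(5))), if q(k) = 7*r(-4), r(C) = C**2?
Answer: 5937/7 ≈ 848.14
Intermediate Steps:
l(S) = S**2
n(o) = o**3 (n(o) = o**2*o = o**3)
Q(H) = -3 (Q(H) = -5 + 2 = -3)
q(k) = 112 (q(k) = 7*(-4)**2 = 7*16 = 112)
94992/q(Q(n(5))) = 94992/112 = 94992*(1/112) = 5937/7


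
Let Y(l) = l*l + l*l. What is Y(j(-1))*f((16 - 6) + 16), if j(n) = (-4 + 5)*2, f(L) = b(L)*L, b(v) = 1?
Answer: 208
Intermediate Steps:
f(L) = L (f(L) = 1*L = L)
j(n) = 2 (j(n) = 1*2 = 2)
Y(l) = 2*l² (Y(l) = l² + l² = 2*l²)
Y(j(-1))*f((16 - 6) + 16) = (2*2²)*((16 - 6) + 16) = (2*4)*(10 + 16) = 8*26 = 208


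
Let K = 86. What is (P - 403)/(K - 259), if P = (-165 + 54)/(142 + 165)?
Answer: 123832/53111 ≈ 2.3316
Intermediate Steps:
P = -111/307 ≈ -0.36156
(P - 403)/(K - 259) = (-111/307 - 403)/(86 - 259) = -123832/307/(-173) = -123832/307*(-1/173) = 123832/53111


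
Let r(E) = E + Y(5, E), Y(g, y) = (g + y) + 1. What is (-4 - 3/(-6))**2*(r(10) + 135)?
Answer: 7889/4 ≈ 1972.3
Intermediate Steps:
Y(g, y) = 1 + g + y
r(E) = 6 + 2*E (r(E) = E + (1 + 5 + E) = E + (6 + E) = 6 + 2*E)
(-4 - 3/(-6))**2*(r(10) + 135) = (-4 - 3/(-6))**2*((6 + 2*10) + 135) = (-4 - 3*(-1/6))**2*((6 + 20) + 135) = (-4 + 1/2)**2*(26 + 135) = (-7/2)**2*161 = (49/4)*161 = 7889/4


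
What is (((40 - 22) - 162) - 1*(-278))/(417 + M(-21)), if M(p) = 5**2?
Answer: 67/221 ≈ 0.30317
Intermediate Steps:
M(p) = 25
(((40 - 22) - 162) - 1*(-278))/(417 + M(-21)) = (((40 - 22) - 162) - 1*(-278))/(417 + 25) = ((18 - 162) + 278)/442 = (-144 + 278)*(1/442) = 134*(1/442) = 67/221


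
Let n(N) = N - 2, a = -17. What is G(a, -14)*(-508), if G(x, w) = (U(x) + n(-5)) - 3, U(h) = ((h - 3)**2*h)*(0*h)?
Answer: 5080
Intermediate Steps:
n(N) = -2 + N
U(h) = 0 (U(h) = ((-3 + h)**2*h)*0 = (h*(-3 + h)**2)*0 = 0)
G(x, w) = -10 (G(x, w) = (0 + (-2 - 5)) - 3 = (0 - 7) - 3 = -7 - 3 = -10)
G(a, -14)*(-508) = -10*(-508) = 5080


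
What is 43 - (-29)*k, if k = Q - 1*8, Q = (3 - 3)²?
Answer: -189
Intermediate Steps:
Q = 0 (Q = 0² = 0)
k = -8 (k = 0 - 1*8 = 0 - 8 = -8)
43 - (-29)*k = 43 - (-29)*(-8) = 43 - 29*8 = 43 - 232 = -189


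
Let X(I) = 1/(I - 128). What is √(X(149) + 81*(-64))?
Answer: I*√2286123/21 ≈ 72.0*I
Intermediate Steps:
X(I) = 1/(-128 + I)
√(X(149) + 81*(-64)) = √(1/(-128 + 149) + 81*(-64)) = √(1/21 - 5184) = √(-108863/21) = I*√2286123/21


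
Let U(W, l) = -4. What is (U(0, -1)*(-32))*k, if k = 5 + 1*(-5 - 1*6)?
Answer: -768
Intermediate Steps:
k = -6 (k = 5 + 1*(-5 - 6) = 5 + 1*(-11) = 5 - 11 = -6)
(U(0, -1)*(-32))*k = -4*(-32)*(-6) = 128*(-6) = -768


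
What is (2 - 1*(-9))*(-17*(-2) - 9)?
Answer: 275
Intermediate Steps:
(2 - 1*(-9))*(-17*(-2) - 9) = (2 + 9)*(34 - 9) = 11*25 = 275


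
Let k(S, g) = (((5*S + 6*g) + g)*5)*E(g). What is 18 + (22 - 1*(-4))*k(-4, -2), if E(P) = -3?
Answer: 13278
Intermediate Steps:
k(S, g) = -105*g - 75*S (k(S, g) = (((5*S + 6*g) + g)*5)*(-3) = ((5*S + 7*g)*5)*(-3) = (25*S + 35*g)*(-3) = -105*g - 75*S)
18 + (22 - 1*(-4))*k(-4, -2) = 18 + (22 - 1*(-4))*(-105*(-2) - 75*(-4)) = 18 + (22 + 4)*(210 + 300) = 18 + 26*510 = 18 + 13260 = 13278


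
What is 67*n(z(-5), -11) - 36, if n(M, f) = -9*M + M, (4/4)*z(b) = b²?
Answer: -13436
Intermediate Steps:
z(b) = b²
n(M, f) = -8*M
67*n(z(-5), -11) - 36 = 67*(-8*(-5)²) - 36 = 67*(-8*25) - 36 = 67*(-200) - 36 = -13400 - 36 = -13436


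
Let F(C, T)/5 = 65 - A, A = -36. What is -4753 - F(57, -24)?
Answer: -5258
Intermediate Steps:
F(C, T) = 505 (F(C, T) = 5*(65 - 1*(-36)) = 5*(65 + 36) = 5*101 = 505)
-4753 - F(57, -24) = -4753 - 1*505 = -4753 - 505 = -5258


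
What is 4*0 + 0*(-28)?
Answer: 0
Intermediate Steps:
4*0 + 0*(-28) = 0 + 0 = 0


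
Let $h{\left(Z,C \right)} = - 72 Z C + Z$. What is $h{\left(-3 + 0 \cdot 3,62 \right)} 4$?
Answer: $53556$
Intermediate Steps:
$h{\left(Z,C \right)} = Z - 72 C Z$ ($h{\left(Z,C \right)} = - 72 C Z + Z = Z - 72 C Z$)
$h{\left(-3 + 0 \cdot 3,62 \right)} 4 = \left(-3 + 0 \cdot 3\right) \left(1 - 4464\right) 4 = \left(-3 + 0\right) \left(1 - 4464\right) 4 = \left(-3\right) \left(-4463\right) 4 = 13389 \cdot 4 = 53556$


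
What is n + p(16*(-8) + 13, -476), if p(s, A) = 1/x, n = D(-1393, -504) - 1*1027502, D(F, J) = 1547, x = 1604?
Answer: -1645631819/1604 ≈ -1.0260e+6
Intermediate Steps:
n = -1025955 (n = 1547 - 1*1027502 = 1547 - 1027502 = -1025955)
p(s, A) = 1/1604
n + p(16*(-8) + 13, -476) = -1025955 + 1/1604 = -1645631819/1604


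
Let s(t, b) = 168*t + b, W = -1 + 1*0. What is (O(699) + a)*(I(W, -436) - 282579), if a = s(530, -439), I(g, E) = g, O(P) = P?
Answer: -25234394000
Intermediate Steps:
W = -1 (W = -1 + 0 = -1)
s(t, b) = b + 168*t
a = 88601 (a = -439 + 168*530 = -439 + 89040 = 88601)
(O(699) + a)*(I(W, -436) - 282579) = (699 + 88601)*(-1 - 282579) = 89300*(-282580) = -25234394000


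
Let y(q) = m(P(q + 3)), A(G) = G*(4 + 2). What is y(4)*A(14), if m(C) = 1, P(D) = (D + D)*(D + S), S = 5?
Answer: 84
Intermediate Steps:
A(G) = 6*G (A(G) = G*6 = 6*G)
P(D) = 2*D*(5 + D) (P(D) = (D + D)*(D + 5) = (2*D)*(5 + D) = 2*D*(5 + D))
y(q) = 1
y(4)*A(14) = 1*(6*14) = 1*84 = 84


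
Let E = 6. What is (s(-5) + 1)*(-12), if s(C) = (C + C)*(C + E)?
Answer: 108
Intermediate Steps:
s(C) = 2*C*(6 + C) (s(C) = (C + C)*(C + 6) = (2*C)*(6 + C) = 2*C*(6 + C))
(s(-5) + 1)*(-12) = (2*(-5)*(6 - 5) + 1)*(-12) = (2*(-5)*1 + 1)*(-12) = (-10 + 1)*(-12) = -9*(-12) = 108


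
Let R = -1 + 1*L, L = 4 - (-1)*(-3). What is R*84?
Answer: 0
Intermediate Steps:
L = 1 (L = 4 - 1*3 = 4 - 3 = 1)
R = 0 (R = -1 + 1*1 = -1 + 1 = 0)
R*84 = 0*84 = 0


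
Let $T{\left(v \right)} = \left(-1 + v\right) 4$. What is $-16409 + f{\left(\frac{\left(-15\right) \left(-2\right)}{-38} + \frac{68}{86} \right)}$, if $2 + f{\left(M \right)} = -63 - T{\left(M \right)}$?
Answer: $- \frac{13455994}{817} \approx -16470.0$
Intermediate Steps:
$T{\left(v \right)} = -4 + 4 v$
$f{\left(M \right)} = -61 - 4 M$ ($f{\left(M \right)} = -2 - \left(59 + 4 M\right) = -61 - 4 M$)
$-16409 + f{\left(\frac{\left(-15\right) \left(-2\right)}{-38} + \frac{68}{86} \right)} = -16409 - \left(61 + 4 \left(\frac{\left(-15\right) \left(-2\right)}{-38} + \frac{68}{86}\right)\right) = -16409 - \left(61 + 4 \left(30 \left(- \frac{1}{38}\right) + 68 \cdot \frac{1}{86}\right)\right) = -16409 - \left(61 + 4 \left(- \frac{15}{19} + \frac{34}{43}\right)\right) = -16409 - \frac{49841}{817} = - \frac{13455994}{817}$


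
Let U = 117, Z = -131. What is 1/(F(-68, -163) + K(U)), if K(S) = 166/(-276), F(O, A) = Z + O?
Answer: -138/27545 ≈ -0.0050100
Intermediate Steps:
F(O, A) = -131 + O
K(S) = -83/138 (K(S) = 166*(-1/276) = -83/138)
1/(F(-68, -163) + K(U)) = 1/((-131 - 68) - 83/138) = 1/(-199 - 83/138) = 1/(-27545/138) = -138/27545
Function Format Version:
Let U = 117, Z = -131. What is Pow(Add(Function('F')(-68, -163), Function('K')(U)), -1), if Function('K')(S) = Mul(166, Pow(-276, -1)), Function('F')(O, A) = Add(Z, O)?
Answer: Rational(-138, 27545) ≈ -0.0050100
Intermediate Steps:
Function('F')(O, A) = Add(-131, O)
Function('K')(S) = Rational(-83, 138) (Function('K')(S) = Mul(166, Rational(-1, 276)) = Rational(-83, 138))
Pow(Add(Function('F')(-68, -163), Function('K')(U)), -1) = Pow(Add(Add(-131, -68), Rational(-83, 138)), -1) = Pow(Add(-199, Rational(-83, 138)), -1) = Pow(Rational(-27545, 138), -1) = Rational(-138, 27545)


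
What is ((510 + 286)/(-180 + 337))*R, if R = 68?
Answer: 54128/157 ≈ 344.76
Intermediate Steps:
((510 + 286)/(-180 + 337))*R = ((510 + 286)/(-180 + 337))*68 = (796/157)*68 = 54128/157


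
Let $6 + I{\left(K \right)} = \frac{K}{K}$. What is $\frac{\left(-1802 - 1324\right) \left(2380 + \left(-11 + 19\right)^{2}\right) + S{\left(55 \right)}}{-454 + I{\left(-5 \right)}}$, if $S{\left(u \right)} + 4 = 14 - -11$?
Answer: $\frac{2546641}{153} \approx 16645.0$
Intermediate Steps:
$I{\left(K \right)} = -5$ ($I{\left(K \right)} = -6 + \frac{K}{K} = -6 + 1 = -5$)
$S{\left(u \right)} = 21$ ($S{\left(u \right)} = -4 + \left(14 - -11\right) = -4 + \left(14 + 11\right) = -4 + 25 = 21$)
$\frac{\left(-1802 - 1324\right) \left(2380 + \left(-11 + 19\right)^{2}\right) + S{\left(55 \right)}}{-454 + I{\left(-5 \right)}} = \frac{\left(-1802 - 1324\right) \left(2380 + \left(-11 + 19\right)^{2}\right) + 21}{-454 - 5} = \frac{- 3126 \left(2380 + 8^{2}\right) + 21}{-459} = \left(- 3126 \left(2380 + 64\right) + 21\right) \left(- \frac{1}{459}\right) = \left(\left(-3126\right) 2444 + 21\right) \left(- \frac{1}{459}\right) = \left(-7639944 + 21\right) \left(- \frac{1}{459}\right) = \left(-7639923\right) \left(- \frac{1}{459}\right) = \frac{2546641}{153}$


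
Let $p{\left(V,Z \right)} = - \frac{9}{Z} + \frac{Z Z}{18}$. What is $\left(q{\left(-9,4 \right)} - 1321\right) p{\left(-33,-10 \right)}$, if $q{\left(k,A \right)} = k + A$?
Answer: $- \frac{128401}{15} \approx -8560.1$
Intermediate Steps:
$q{\left(k,A \right)} = A + k$
$p{\left(V,Z \right)} = - \frac{9}{Z} + \frac{Z^{2}}{18}$ ($p{\left(V,Z \right)} = - \frac{9}{Z} + Z^{2} \cdot \frac{1}{18} = - \frac{9}{Z} + \frac{Z^{2}}{18}$)
$\left(q{\left(-9,4 \right)} - 1321\right) p{\left(-33,-10 \right)} = \left(\left(4 - 9\right) - 1321\right) \frac{-162 + \left(-10\right)^{3}}{18 \left(-10\right)} = \left(-5 - 1321\right) \frac{1}{18} \left(- \frac{1}{10}\right) \left(-162 - 1000\right) = - 1326 \cdot \frac{1}{18} \left(- \frac{1}{10}\right) \left(-1162\right) = \left(-1326\right) \frac{581}{90} = - \frac{128401}{15}$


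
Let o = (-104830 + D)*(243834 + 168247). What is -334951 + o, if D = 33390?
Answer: -29439401591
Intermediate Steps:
o = -29439066640 (o = (-104830 + 33390)*(243834 + 168247) = -71440*412081 = -29439066640)
-334951 + o = -334951 - 29439066640 = -29439401591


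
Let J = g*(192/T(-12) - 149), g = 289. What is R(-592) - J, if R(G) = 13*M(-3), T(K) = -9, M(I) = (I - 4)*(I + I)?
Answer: 149317/3 ≈ 49772.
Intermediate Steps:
M(I) = 2*I*(-4 + I) (M(I) = (-4 + I)*(2*I) = 2*I*(-4 + I))
R(G) = 546 (R(G) = 13*(2*(-3)*(-4 - 3)) = 13*(2*(-3)*(-7)) = 13*42 = 546)
J = -147679/3 (J = 289*(192/(-9) - 149) = 289*(192*(-1/9) - 149) = 289*(-64/3 - 149) = 289*(-511/3) = -147679/3 ≈ -49226.)
R(-592) - J = 546 - 1*(-147679/3) = 546 + 147679/3 = 149317/3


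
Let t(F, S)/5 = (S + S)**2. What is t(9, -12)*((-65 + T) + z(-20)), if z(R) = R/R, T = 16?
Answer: -138240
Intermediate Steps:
t(F, S) = 20*S**2 (t(F, S) = 5*(S + S)**2 = 5*(2*S)**2 = 5*(4*S**2) = 20*S**2)
z(R) = 1
t(9, -12)*((-65 + T) + z(-20)) = (20*(-12)**2)*((-65 + 16) + 1) = (20*144)*(-49 + 1) = 2880*(-48) = -138240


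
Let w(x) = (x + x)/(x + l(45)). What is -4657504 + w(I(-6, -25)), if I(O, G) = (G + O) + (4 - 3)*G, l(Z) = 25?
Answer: -144382512/31 ≈ -4.6575e+6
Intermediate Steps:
I(O, G) = O + 2*G (I(O, G) = (G + O) + 1*G = (G + O) + G = O + 2*G)
w(x) = 2*x/(25 + x) (w(x) = (x + x)/(x + 25) = (2*x)/(25 + x) = 2*x/(25 + x))
-4657504 + w(I(-6, -25)) = -4657504 + 2*(-6 + 2*(-25))/(25 + (-6 + 2*(-25))) = -4657504 + 2*(-6 - 50)/(25 + (-6 - 50)) = -4657504 + 2*(-56)/(25 - 56) = -4657504 + 2*(-56)/(-31) = -4657504 + 2*(-56)*(-1/31) = -4657504 + 112/31 = -144382512/31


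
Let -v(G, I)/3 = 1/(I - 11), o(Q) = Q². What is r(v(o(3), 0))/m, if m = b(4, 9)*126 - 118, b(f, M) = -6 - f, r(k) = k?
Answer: -3/15158 ≈ -0.00019792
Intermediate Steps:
v(G, I) = -3/(-11 + I) (v(G, I) = -3/(I - 11) = -3/(-11 + I))
m = -1378 (m = (-6 - 1*4)*126 - 118 = (-6 - 4)*126 - 118 = -10*126 - 118 = -1260 - 118 = -1378)
r(v(o(3), 0))/m = -3/(-11 + 0)/(-1378) = -3/(-11)*(-1/1378) = -3*(-1/11)*(-1/1378) = (3/11)*(-1/1378) = -3/15158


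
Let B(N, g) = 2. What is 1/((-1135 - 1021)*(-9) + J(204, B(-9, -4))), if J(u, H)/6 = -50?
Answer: 1/19104 ≈ 5.2345e-5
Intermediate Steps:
J(u, H) = -300 (J(u, H) = 6*(-50) = -300)
1/((-1135 - 1021)*(-9) + J(204, B(-9, -4))) = 1/((-1135 - 1021)*(-9) - 300) = 1/(-2156*(-9) - 300) = 1/(19404 - 300) = 1/19104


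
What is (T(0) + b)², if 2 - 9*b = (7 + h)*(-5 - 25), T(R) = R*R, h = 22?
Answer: 760384/81 ≈ 9387.5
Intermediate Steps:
T(R) = R²
b = 872/9 (b = 2/9 - (7 + 22)*(-5 - 25)/9 = 2/9 - 29*(-30)/9 = 2/9 - ⅑*(-870) = 2/9 + 290/3 = 872/9 ≈ 96.889)
(T(0) + b)² = (0² + 872/9)² = (0 + 872/9)² = (872/9)² = 760384/81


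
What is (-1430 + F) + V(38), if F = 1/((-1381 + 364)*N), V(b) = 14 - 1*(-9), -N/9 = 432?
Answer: -5563413071/3954096 ≈ -1407.0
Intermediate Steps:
N = -3888 (N = -9*432 = -3888)
V(b) = 23 (V(b) = 14 + 9 = 23)
F = 1/3954096 (F = 1/((-1381 + 364)*(-3888)) = -1/3888/(-1017) = -1/1017*(-1/3888) = 1/3954096 ≈ 2.5290e-7)
(-1430 + F) + V(38) = (-1430 + 1/3954096) + 23 = -5654357279/3954096 + 23 = -5563413071/3954096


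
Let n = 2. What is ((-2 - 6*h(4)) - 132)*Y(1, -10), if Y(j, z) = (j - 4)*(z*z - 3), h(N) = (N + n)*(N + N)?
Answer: 122802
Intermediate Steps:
h(N) = 2*N*(2 + N) (h(N) = (N + 2)*(N + N) = (2 + N)*(2*N) = 2*N*(2 + N))
Y(j, z) = (-4 + j)*(-3 + z²) (Y(j, z) = (-4 + j)*(z² - 3) = (-4 + j)*(-3 + z²))
((-2 - 6*h(4)) - 132)*Y(1, -10) = ((-2 - 12*4*(2 + 4)) - 132)*(12 - 4*(-10)² - 3*1 + 1*(-10)²) = ((-2 - 12*4*6) - 132)*(12 - 4*100 - 3 + 1*100) = ((-2 - 6*48) - 132)*(12 - 400 - 3 + 100) = ((-2 - 288) - 132)*(-291) = (-290 - 132)*(-291) = -422*(-291) = 122802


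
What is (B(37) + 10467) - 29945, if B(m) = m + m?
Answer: -19404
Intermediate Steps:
B(m) = 2*m
(B(37) + 10467) - 29945 = (2*37 + 10467) - 29945 = (74 + 10467) - 29945 = 10541 - 29945 = -19404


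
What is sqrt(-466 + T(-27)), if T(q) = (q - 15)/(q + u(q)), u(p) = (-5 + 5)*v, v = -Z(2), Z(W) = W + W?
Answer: 2*I*sqrt(1045)/3 ≈ 21.551*I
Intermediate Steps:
Z(W) = 2*W
v = -4 (v = -2*2 = -1*4 = -4)
u(p) = 0 (u(p) = (-5 + 5)*(-4) = 0*(-4) = 0)
T(q) = (-15 + q)/q (T(q) = (q - 15)/(q + 0) = (-15 + q)/q)
sqrt(-466 + T(-27)) = sqrt(-466 + (-15 - 27)/(-27)) = sqrt(-466 - 1/27*(-42)) = sqrt(-466 + 14/9) = sqrt(-4180/9) = 2*I*sqrt(1045)/3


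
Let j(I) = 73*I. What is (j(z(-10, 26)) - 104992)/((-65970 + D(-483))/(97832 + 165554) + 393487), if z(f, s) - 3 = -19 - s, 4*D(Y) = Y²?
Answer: -113843857552/414555837337 ≈ -0.27462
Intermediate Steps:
D(Y) = Y²/4
z(f, s) = -16 - s (z(f, s) = 3 + (-19 - s) = -16 - s)
(j(z(-10, 26)) - 104992)/((-65970 + D(-483))/(97832 + 165554) + 393487) = (73*(-16 - 1*26) - 104992)/((-65970 + (¼)*(-483)²)/(97832 + 165554) + 393487) = (73*(-16 - 26) - 104992)/((-65970 + (¼)*233289)/263386 + 393487) = (73*(-42) - 104992)/((-65970 + 233289/4)*(1/263386) + 393487) = (-3066 - 104992)/(-30591/4*1/263386 + 393487) = -108058/(-30591/1053544 + 393487) = -108058/414555837337/1053544 = -108058*1053544/414555837337 = -113843857552/414555837337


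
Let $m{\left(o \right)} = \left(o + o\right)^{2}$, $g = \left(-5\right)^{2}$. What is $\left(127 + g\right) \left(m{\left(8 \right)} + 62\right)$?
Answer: $48336$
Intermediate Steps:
$g = 25$
$m{\left(o \right)} = 4 o^{2}$ ($m{\left(o \right)} = \left(2 o\right)^{2} = 4 o^{2}$)
$\left(127 + g\right) \left(m{\left(8 \right)} + 62\right) = \left(127 + 25\right) \left(4 \cdot 8^{2} + 62\right) = 152 \left(4 \cdot 64 + 62\right) = 152 \left(256 + 62\right) = 152 \cdot 318 = 48336$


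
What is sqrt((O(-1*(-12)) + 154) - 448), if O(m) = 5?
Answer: 17*I ≈ 17.0*I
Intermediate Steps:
sqrt((O(-1*(-12)) + 154) - 448) = sqrt((5 + 154) - 448) = sqrt(159 - 448) = sqrt(-289) = 17*I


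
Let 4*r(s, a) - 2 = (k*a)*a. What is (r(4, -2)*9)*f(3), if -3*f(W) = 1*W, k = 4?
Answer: -81/2 ≈ -40.500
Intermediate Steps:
r(s, a) = ½ + a² (r(s, a) = ½ + ((4*a)*a)/4 = ½ + (4*a²)/4 = ½ + a²)
f(W) = -W/3
(r(4, -2)*9)*f(3) = ((½ + (-2)²)*9)*(-⅓*3) = ((½ + 4)*9)*(-1) = ((9/2)*9)*(-1) = (81/2)*(-1) = -81/2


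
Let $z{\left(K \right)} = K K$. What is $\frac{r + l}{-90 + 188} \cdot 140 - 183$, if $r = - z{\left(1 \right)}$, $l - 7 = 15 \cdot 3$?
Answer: $- \frac{771}{7} \approx -110.14$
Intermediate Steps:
$z{\left(K \right)} = K^{2}$
$l = 52$ ($l = 7 + 15 \cdot 3 = 7 + 45 = 52$)
$r = -1$ ($r = - 1^{2} = \left(-1\right) 1 = -1$)
$\frac{r + l}{-90 + 188} \cdot 140 - 183 = \frac{-1 + 52}{-90 + 188} \cdot 140 - 183 = \frac{51}{98} \cdot 140 - 183 = \frac{510}{7} - 183 = - \frac{771}{7}$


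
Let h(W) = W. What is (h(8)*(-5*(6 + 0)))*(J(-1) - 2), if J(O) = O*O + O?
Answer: 480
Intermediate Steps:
J(O) = O + O**2 (J(O) = O**2 + O = O + O**2)
(h(8)*(-5*(6 + 0)))*(J(-1) - 2) = (8*(-5*(6 + 0)))*(-(1 - 1) - 2) = (8*(-5*6))*(-1*0 - 2) = (8*(-30))*(0 - 2) = -240*(-2) = 480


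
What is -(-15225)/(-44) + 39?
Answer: -13509/44 ≈ -307.02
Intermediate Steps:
-(-15225)/(-44) + 39 = -(-15225)*(-1)/44 + 39 = -145*105/44 + 39 = -15225/44 + 39 = -13509/44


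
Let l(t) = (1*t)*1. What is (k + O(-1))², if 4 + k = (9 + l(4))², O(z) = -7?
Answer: 24964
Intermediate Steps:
l(t) = t (l(t) = t*1 = t)
k = 165 (k = -4 + (9 + 4)² = -4 + 13² = -4 + 169 = 165)
(k + O(-1))² = (165 - 7)² = 158² = 24964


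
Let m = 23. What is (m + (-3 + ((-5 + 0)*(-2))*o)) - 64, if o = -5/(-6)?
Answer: -107/3 ≈ -35.667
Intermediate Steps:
o = 5/6 (o = -5*(-1/6) = 5/6 ≈ 0.83333)
(m + (-3 + ((-5 + 0)*(-2))*o)) - 64 = (23 + (-3 + ((-5 + 0)*(-2))*(5/6))) - 64 = (23 + (-3 - 5*(-2)*(5/6))) - 64 = (23 + (-3 + 10*(5/6))) - 64 = (23 + (-3 + 25/3)) - 64 = (23 + 16/3) - 64 = 85/3 - 64 = -107/3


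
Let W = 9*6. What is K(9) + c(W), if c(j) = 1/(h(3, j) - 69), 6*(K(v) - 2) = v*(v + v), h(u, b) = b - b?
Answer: 2000/69 ≈ 28.986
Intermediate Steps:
h(u, b) = 0
W = 54
K(v) = 2 + v²/3 (K(v) = 2 + (v*(v + v))/6 = 2 + (v*(2*v))/6 = 2 + (2*v²)/6 = 2 + v²/3)
c(j) = -1/69 (c(j) = 1/(0 - 69) = 1/(-69) = -1/69)
K(9) + c(W) = (2 + (⅓)*9²) - 1/69 = (2 + (⅓)*81) - 1/69 = (2 + 27) - 1/69 = 29 - 1/69 = 2000/69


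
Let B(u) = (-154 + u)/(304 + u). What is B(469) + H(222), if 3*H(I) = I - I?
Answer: 315/773 ≈ 0.40750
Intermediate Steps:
H(I) = 0 (H(I) = (I - I)/3 = (⅓)*0 = 0)
B(u) = (-154 + u)/(304 + u)
B(469) + H(222) = (-154 + 469)/(304 + 469) + 0 = 315/773 + 0 = 315/773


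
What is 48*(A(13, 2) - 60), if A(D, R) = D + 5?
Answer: -2016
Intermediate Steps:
A(D, R) = 5 + D
48*(A(13, 2) - 60) = 48*((5 + 13) - 60) = 48*(18 - 60) = 48*(-42) = -2016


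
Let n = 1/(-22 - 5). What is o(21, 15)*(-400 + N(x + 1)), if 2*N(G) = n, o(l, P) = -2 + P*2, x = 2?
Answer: -302414/27 ≈ -11201.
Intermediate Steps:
o(l, P) = -2 + 2*P
n = -1/27 (n = 1/(-27) = -1/27 ≈ -0.037037)
N(G) = -1/54 (N(G) = (½)*(-1/27) = -1/54)
o(21, 15)*(-400 + N(x + 1)) = (-2 + 2*15)*(-400 - 1/54) = (-2 + 30)*(-21601/54) = 28*(-21601/54) = -302414/27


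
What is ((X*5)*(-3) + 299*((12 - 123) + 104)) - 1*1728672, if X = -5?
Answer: -1730690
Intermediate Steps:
((X*5)*(-3) + 299*((12 - 123) + 104)) - 1*1728672 = (-5*5*(-3) + 299*((12 - 123) + 104)) - 1*1728672 = (-25*(-3) + 299*(-111 + 104)) - 1728672 = (75 + 299*(-7)) - 1728672 = (75 - 2093) - 1728672 = -2018 - 1728672 = -1730690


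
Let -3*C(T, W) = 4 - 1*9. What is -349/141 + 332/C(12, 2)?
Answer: 138691/705 ≈ 196.72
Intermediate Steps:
C(T, W) = 5/3 (C(T, W) = -(4 - 1*9)/3 = -(4 - 9)/3 = -1/3*(-5) = 5/3)
-349/141 + 332/C(12, 2) = -349/141 + 332/(5/3) = -349*1/141 + 332*(3/5) = -349/141 + 996/5 = 138691/705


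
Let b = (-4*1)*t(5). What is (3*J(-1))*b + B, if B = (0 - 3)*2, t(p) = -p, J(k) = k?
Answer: -66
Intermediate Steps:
B = -6 (B = -3*2 = -6)
b = 20 (b = (-4*1)*(-1*5) = -4*(-5) = 20)
(3*J(-1))*b + B = (3*(-1))*20 - 6 = -3*20 - 6 = -60 - 6 = -66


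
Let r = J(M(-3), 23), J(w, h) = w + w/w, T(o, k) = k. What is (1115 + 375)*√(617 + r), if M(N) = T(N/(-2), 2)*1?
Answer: 2980*√155 ≈ 37101.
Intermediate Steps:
M(N) = 2 (M(N) = 2*1 = 2)
J(w, h) = 1 + w (J(w, h) = w + 1 = 1 + w)
r = 3 (r = 1 + 2 = 3)
(1115 + 375)*√(617 + r) = (1115 + 375)*√(617 + 3) = 1490*√620 = 1490*(2*√155) = 2980*√155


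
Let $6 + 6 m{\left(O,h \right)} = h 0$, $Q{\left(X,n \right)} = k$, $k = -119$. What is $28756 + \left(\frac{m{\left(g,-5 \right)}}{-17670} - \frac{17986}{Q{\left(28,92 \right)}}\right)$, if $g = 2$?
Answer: $\frac{3575524507}{123690} \approx 28907.0$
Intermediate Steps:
$Q{\left(X,n \right)} = -119$
$m{\left(O,h \right)} = -1$ ($m{\left(O,h \right)} = -1 + \frac{h 0}{6} = -1 + \frac{1}{6} \cdot 0 = -1 + 0 = -1$)
$28756 + \left(\frac{m{\left(g,-5 \right)}}{-17670} - \frac{17986}{Q{\left(28,92 \right)}}\right) = 28756 - \left(- \frac{1}{17670} - \frac{1058}{7}\right) = 28756 - - \frac{18694867}{123690} = 28756 + \left(\frac{1}{17670} + \frac{1058}{7}\right) = 28756 + \frac{18694867}{123690} = \frac{3575524507}{123690}$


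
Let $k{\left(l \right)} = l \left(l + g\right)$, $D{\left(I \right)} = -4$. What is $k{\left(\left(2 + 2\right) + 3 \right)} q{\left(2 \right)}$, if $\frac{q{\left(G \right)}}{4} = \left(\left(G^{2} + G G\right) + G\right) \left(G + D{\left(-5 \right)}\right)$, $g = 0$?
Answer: $-3920$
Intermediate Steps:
$q{\left(G \right)} = 4 \left(-4 + G\right) \left(G + 2 G^{2}\right)$ ($q{\left(G \right)} = 4 \left(\left(G^{2} + G G\right) + G\right) \left(G - 4\right) = 4 \left(\left(G^{2} + G^{2}\right) + G\right) \left(-4 + G\right) = 4 \left(2 G^{2} + G\right) \left(-4 + G\right) = 4 \left(G + 2 G^{2}\right) \left(-4 + G\right) = 4 \left(-4 + G\right) \left(G + 2 G^{2}\right)$)
$k{\left(l \right)} = l^{2}$ ($k{\left(l \right)} = l \left(l + 0\right) = l l = l^{2}$)
$k{\left(\left(2 + 2\right) + 3 \right)} q{\left(2 \right)} = \left(\left(2 + 2\right) + 3\right)^{2} \cdot 4 \cdot 2 \left(-4 - 14 + 2 \cdot 2^{2}\right) = \left(4 + 3\right)^{2} \cdot 4 \cdot 2 \left(-4 - 14 + 2 \cdot 4\right) = 7^{2} \cdot 4 \cdot 2 \left(-4 - 14 + 8\right) = 49 \cdot 4 \cdot 2 \left(-10\right) = 49 \left(-80\right) = -3920$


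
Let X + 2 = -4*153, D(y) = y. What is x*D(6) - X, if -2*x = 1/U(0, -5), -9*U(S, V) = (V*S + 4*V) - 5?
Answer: 15323/25 ≈ 612.92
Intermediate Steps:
U(S, V) = 5/9 - 4*V/9 - S*V/9 (U(S, V) = -((V*S + 4*V) - 5)/9 = -((S*V + 4*V) - 5)/9 = -((4*V + S*V) - 5)/9 = -(-5 + 4*V + S*V)/9 = 5/9 - 4*V/9 - S*V/9)
x = -9/50 (x = -1/(2*(5/9 - 4/9*(-5) - ⅑*0*(-5))) = -1/(2*(5/9 + 20/9 + 0)) = -1/(2*25/9) = -9/(2*25) = -½*9/25 = -9/50 ≈ -0.18000)
X = -614 (X = -2 - 4*153 = -2 - 612 = -614)
x*D(6) - X = -9/50*6 - 1*(-614) = -27/25 + 614 = 15323/25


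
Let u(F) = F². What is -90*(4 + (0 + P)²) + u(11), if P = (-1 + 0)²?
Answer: -329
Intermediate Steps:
P = 1 (P = (-1)² = 1)
-90*(4 + (0 + P)²) + u(11) = -90*(4 + (0 + 1)²) + 11² = -90*(4 + 1²) + 121 = -90*(4 + 1) + 121 = -450 + 121 = -329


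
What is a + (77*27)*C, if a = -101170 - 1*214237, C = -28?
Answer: -373619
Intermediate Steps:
a = -315407 (a = -101170 - 214237 = -315407)
a + (77*27)*C = -315407 + (77*27)*(-28) = -315407 + 2079*(-28) = -315407 - 58212 = -373619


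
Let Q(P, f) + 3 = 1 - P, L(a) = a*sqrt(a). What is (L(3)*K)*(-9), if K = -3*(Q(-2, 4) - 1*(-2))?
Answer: 162*sqrt(3) ≈ 280.59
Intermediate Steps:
L(a) = a**(3/2)
Q(P, f) = -2 - P (Q(P, f) = -3 + (1 - P) = -2 - P)
K = -6 (K = -3*((-2 - 1*(-2)) - 1*(-2)) = -3*((-2 + 2) + 2) = -3*(0 + 2) = -3*2 = -6)
(L(3)*K)*(-9) = (3**(3/2)*(-6))*(-9) = ((3*sqrt(3))*(-6))*(-9) = -18*sqrt(3)*(-9) = 162*sqrt(3)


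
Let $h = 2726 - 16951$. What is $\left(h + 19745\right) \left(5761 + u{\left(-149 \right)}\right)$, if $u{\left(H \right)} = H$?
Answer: $30978240$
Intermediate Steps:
$h = -14225$ ($h = 2726 - 16951 = -14225$)
$\left(h + 19745\right) \left(5761 + u{\left(-149 \right)}\right) = \left(-14225 + 19745\right) \left(5761 - 149\right) = 5520 \cdot 5612 = 30978240$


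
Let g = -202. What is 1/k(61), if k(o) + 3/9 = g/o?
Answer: -183/667 ≈ -0.27436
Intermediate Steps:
k(o) = -⅓ - 202/o
1/k(61) = 1/((⅓)*(-606 - 1*61)/61) = 1/((⅓)*(1/61)*(-606 - 61)) = 1/((⅓)*(1/61)*(-667)) = 1/(-667/183) = -183/667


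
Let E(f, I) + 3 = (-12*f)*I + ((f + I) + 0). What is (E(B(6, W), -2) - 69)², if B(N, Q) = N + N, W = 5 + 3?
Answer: 51076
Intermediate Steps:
W = 8
B(N, Q) = 2*N
E(f, I) = -3 + I + f - 12*I*f (E(f, I) = -3 + ((-12*f)*I + ((f + I) + 0)) = -3 + (-12*I*f + ((I + f) + 0)) = -3 + (-12*I*f + (I + f)) = -3 + (I + f - 12*I*f) = -3 + I + f - 12*I*f)
(E(B(6, W), -2) - 69)² = ((-3 - 2 + 2*6 - 12*(-2)*2*6) - 69)² = ((-3 - 2 + 12 - 12*(-2)*12) - 69)² = ((-3 - 2 + 12 + 288) - 69)² = (295 - 69)² = 226² = 51076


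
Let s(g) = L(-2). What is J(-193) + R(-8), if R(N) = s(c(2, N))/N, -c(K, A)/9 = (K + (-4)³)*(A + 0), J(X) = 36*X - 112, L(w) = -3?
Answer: -56477/8 ≈ -7059.6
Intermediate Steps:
J(X) = -112 + 36*X
c(K, A) = -9*A*(-64 + K) (c(K, A) = -9*(K + (-4)³)*(A + 0) = -9*(K - 64)*A = -9*(-64 + K)*A = -9*A*(-64 + K))
s(g) = -3
R(N) = -3/N
J(-193) + R(-8) = (-112 + 36*(-193)) - 3/(-8) = (-112 - 6948) - 3*(-⅛) = -7060 + 3/8 = -56477/8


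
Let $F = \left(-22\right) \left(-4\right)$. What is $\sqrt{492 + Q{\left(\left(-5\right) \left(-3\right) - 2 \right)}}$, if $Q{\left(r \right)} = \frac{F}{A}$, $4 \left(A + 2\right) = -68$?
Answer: $\frac{2 \sqrt{43985}}{19} \approx 22.076$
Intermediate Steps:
$A = -19$ ($A = -2 + \frac{1}{4} \left(-68\right) = -2 - 17 = -19$)
$F = 88$
$Q{\left(r \right)} = - \frac{88}{19}$ ($Q{\left(r \right)} = \frac{88}{-19} = 88 \left(- \frac{1}{19}\right) = - \frac{88}{19}$)
$\sqrt{492 + Q{\left(\left(-5\right) \left(-3\right) - 2 \right)}} = \sqrt{492 - \frac{88}{19}} = \sqrt{\frac{9260}{19}} = \frac{2 \sqrt{43985}}{19}$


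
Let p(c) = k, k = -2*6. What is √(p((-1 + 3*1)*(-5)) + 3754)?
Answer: √3742 ≈ 61.172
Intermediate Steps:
k = -12
p(c) = -12
√(p((-1 + 3*1)*(-5)) + 3754) = √(-12 + 3754) = √3742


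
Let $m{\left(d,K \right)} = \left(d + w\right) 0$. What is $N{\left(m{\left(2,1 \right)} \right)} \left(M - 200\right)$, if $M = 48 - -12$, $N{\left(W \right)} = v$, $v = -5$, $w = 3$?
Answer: $700$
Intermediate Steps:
$m{\left(d,K \right)} = 0$ ($m{\left(d,K \right)} = \left(d + 3\right) 0 = \left(3 + d\right) 0 = 0$)
$N{\left(W \right)} = -5$
$M = 60$ ($M = 48 + 12 = 60$)
$N{\left(m{\left(2,1 \right)} \right)} \left(M - 200\right) = - 5 \left(60 - 200\right) = \left(-5\right) \left(-140\right) = 700$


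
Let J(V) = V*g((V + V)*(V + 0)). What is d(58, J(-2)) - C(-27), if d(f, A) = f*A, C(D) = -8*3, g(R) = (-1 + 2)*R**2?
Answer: -7400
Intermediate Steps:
g(R) = R**2 (g(R) = 1*R**2 = R**2)
C(D) = -24
J(V) = 4*V**5 (J(V) = V*((V + V)*(V + 0))**2 = V*((2*V)*V)**2 = V*(2*V**2)**2 = V*(4*V**4) = 4*V**5)
d(f, A) = A*f
d(58, J(-2)) - C(-27) = (4*(-2)**5)*58 - 1*(-24) = (4*(-32))*58 + 24 = -128*58 + 24 = -7424 + 24 = -7400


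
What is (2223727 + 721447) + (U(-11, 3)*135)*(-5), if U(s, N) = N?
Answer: 2943149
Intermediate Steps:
(2223727 + 721447) + (U(-11, 3)*135)*(-5) = (2223727 + 721447) + (3*135)*(-5) = 2945174 + 405*(-5) = 2945174 - 2025 = 2943149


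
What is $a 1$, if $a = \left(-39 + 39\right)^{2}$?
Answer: $0$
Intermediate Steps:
$a = 0$ ($a = 0^{2} = 0$)
$a 1 = 0 \cdot 1 = 0$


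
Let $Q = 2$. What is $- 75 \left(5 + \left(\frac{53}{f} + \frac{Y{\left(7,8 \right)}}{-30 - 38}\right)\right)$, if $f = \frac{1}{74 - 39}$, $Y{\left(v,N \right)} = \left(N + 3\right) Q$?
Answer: $- \frac{4742175}{34} \approx -1.3948 \cdot 10^{5}$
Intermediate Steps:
$Y{\left(v,N \right)} = 6 + 2 N$ ($Y{\left(v,N \right)} = \left(N + 3\right) 2 = \left(3 + N\right) 2 = 6 + 2 N$)
$f = \frac{1}{35} \approx 0.028571$
$- 75 \left(5 + \left(\frac{53}{f} + \frac{Y{\left(7,8 \right)}}{-30 - 38}\right)\right) = - 75 \left(5 + \left(53 \frac{1}{\frac{1}{35}} + \frac{6 + 2 \cdot 8}{-30 - 38}\right)\right) = - 75 \left(5 + \left(53 \cdot 35 + \frac{6 + 16}{-30 - 38}\right)\right) = - 75 \left(5 + \left(1855 + \frac{22}{-68}\right)\right) = - 75 \left(5 + \left(1855 + 22 \left(- \frac{1}{68}\right)\right)\right) = - 75 \left(5 + \left(1855 - \frac{11}{34}\right)\right) = - 75 \left(5 + \frac{63059}{34}\right) = \left(-75\right) \frac{63229}{34} = - \frac{4742175}{34}$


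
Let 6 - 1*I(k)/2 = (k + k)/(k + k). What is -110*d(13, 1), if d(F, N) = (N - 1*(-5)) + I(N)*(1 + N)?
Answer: -2860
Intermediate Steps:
I(k) = 10 (I(k) = 12 - 2*(k + k)/(k + k) = 12 - 2*2*k/(2*k) = 12 - 2*2*k*1/(2*k) = 12 - 2*1 = 12 - 2 = 10)
d(F, N) = 15 + 11*N (d(F, N) = (N - 1*(-5)) + 10*(1 + N) = (N + 5) + (10 + 10*N) = (5 + N) + (10 + 10*N) = 15 + 11*N)
-110*d(13, 1) = -110*(15 + 11*1) = -110*(15 + 11) = -110*26 = -2860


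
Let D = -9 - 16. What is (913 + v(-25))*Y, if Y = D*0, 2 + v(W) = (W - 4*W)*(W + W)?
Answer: 0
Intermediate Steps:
D = -25
v(W) = -2 - 6*W² (v(W) = -2 + (W - 4*W)*(W + W) = -2 + (-3*W)*(2*W) = -2 - 6*W²)
Y = 0 (Y = -25*0 = 0)
(913 + v(-25))*Y = (913 + (-2 - 6*(-25)²))*0 = (913 + (-2 - 6*625))*0 = (913 + (-2 - 3750))*0 = (913 - 3752)*0 = -2839*0 = 0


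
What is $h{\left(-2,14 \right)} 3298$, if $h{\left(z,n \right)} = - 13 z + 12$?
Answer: $125324$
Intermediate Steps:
$h{\left(z,n \right)} = 12 - 13 z$
$h{\left(-2,14 \right)} 3298 = \left(12 - -26\right) 3298 = \left(12 + 26\right) 3298 = 38 \cdot 3298 = 125324$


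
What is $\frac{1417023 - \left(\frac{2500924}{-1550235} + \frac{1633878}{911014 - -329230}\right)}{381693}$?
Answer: $\frac{104787219027462421}{28225751904579870} \approx 3.7125$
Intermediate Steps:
$\frac{1417023 - \left(\frac{2500924}{-1550235} + \frac{1633878}{911014 - -329230}\right)}{381693} = \left(1417023 - \left(2500924 \left(- \frac{1}{1550235}\right) + \frac{1633878}{911014 + 329230}\right)\right) \frac{1}{381693} = \left(1417023 - \left(- \frac{2500924}{1550235} + \frac{1633878}{1240244}\right)\right) \frac{1}{381693} = \left(1417023 - \left(- \frac{2500924}{1550235} + 1633878 \cdot \frac{1}{1240244}\right)\right) \frac{1}{381693} = \left(1417023 - \left(- \frac{2500924}{1550235} + \frac{816939}{620122}\right)\right) \frac{1}{381693} = \left(1417023 - - \frac{284430562063}{961334828670}\right) \frac{1}{381693} = \left(1417023 + \frac{284430562063}{961334828670}\right) \frac{1}{381693} = \frac{1362233847357011473}{961334828670} \cdot \frac{1}{381693} = \frac{104787219027462421}{28225751904579870}$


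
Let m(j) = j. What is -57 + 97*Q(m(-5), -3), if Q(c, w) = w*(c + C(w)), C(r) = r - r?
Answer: 1398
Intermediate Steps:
C(r) = 0
Q(c, w) = c*w (Q(c, w) = w*(c + 0) = w*c = c*w)
-57 + 97*Q(m(-5), -3) = -57 + 97*(-5*(-3)) = -57 + 97*15 = -57 + 1455 = 1398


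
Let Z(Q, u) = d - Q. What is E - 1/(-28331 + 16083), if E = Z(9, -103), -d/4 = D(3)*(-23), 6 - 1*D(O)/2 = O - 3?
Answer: 13411561/12248 ≈ 1095.0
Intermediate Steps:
D(O) = 18 - 2*O (D(O) = 12 - 2*(O - 3) = 12 - 2*(-3 + O) = 12 + (6 - 2*O) = 18 - 2*O)
d = 1104 (d = -4*(18 - 2*3)*(-23) = -4*(18 - 6)*(-23) = -48*(-23) = -4*(-276) = 1104)
Z(Q, u) = 1104 - Q
E = 1095 (E = 1104 - 1*9 = 1104 - 9 = 1095)
E - 1/(-28331 + 16083) = 1095 - 1/(-28331 + 16083) = 1095 - 1/(-12248) = 1095 - 1*(-1/12248) = 1095 + 1/12248 = 13411561/12248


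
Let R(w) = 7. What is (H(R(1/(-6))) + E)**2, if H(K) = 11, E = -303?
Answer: 85264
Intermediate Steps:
(H(R(1/(-6))) + E)**2 = (11 - 303)**2 = (-292)**2 = 85264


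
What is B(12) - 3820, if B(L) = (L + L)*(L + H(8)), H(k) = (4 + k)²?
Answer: -76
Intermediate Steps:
B(L) = 2*L*(144 + L) (B(L) = (L + L)*(L + (4 + 8)²) = (2*L)*(L + 12²) = (2*L)*(L + 144) = (2*L)*(144 + L) = 2*L*(144 + L))
B(12) - 3820 = 2*12*(144 + 12) - 3820 = 2*12*156 - 3820 = 3744 - 3820 = -76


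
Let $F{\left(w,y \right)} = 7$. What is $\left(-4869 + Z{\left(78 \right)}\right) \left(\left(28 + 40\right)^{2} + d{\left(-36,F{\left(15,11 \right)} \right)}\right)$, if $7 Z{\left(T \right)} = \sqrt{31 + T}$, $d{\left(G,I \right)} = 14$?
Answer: $-22582422 + \frac{4638 \sqrt{109}}{7} \approx -2.2575 \cdot 10^{7}$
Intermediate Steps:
$Z{\left(T \right)} = \frac{\sqrt{31 + T}}{7}$
$\left(-4869 + Z{\left(78 \right)}\right) \left(\left(28 + 40\right)^{2} + d{\left(-36,F{\left(15,11 \right)} \right)}\right) = \left(-4869 + \frac{\sqrt{31 + 78}}{7}\right) \left(\left(28 + 40\right)^{2} + 14\right) = \left(-4869 + \frac{\sqrt{109}}{7}\right) \left(68^{2} + 14\right) = \left(-4869 + \frac{\sqrt{109}}{7}\right) \left(4624 + 14\right) = \left(-4869 + \frac{\sqrt{109}}{7}\right) 4638 = -22582422 + \frac{4638 \sqrt{109}}{7}$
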